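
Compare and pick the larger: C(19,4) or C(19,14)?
C(19,14)

Explanation: C(19,4)=3,876, C(19,14)=11,628.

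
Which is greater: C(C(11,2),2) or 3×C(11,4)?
C(C(11,2),2)

Working:
C(C(11,2),2)=1,485, 3×C(11,4)=990.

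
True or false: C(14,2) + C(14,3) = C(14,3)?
Pascal's identity gives C(15,3) = 455, whereas C(14,3) = 364.

Answer: False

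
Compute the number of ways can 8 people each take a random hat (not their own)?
14,833

Using D(n) = (n-1)[D(n-1) + D(n-2)]:
D(8) = (8-1) × [D(7) + D(6)]
      = 7 × [1854 + 265]
      = 7 × 2119
      = 14,833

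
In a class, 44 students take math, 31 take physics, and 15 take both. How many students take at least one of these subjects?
60

Reasoning: |A∪B| = |A|+|B|-|A∩B| = 44+31-15 = 60.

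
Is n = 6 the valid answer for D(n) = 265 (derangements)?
D(6) = (6-1)·[D(5) + D(4)] = 5·[44 + 9] = 265, which equals 265.
Final answer: Yes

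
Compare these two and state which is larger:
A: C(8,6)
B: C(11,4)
A=C(8,6)=28, B=C(11,4)=330.
Final answer: B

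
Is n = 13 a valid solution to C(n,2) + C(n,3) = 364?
Yes

Solution: C(13,2) + C(13,3) = 78 + 286 = 364, which equals 364.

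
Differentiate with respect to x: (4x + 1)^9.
36(4x + 1)^8

Explanation: Chain rule: 9(4x+1)^{8} × 4 = 36(4x+1)^{8}.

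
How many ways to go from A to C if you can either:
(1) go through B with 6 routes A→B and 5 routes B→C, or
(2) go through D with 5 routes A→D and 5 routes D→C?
55

Working:
Route via B: 6×5=30. Route via D: 5×5=25. Total: 55.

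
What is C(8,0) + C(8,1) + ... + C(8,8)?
256

Reasoning: Sum of binomial coefficients = 2^8 = 256.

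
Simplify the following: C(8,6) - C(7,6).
21
C(8,6) - C(7,6) = C(7,5) = 21.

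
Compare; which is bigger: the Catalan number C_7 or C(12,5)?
C(12,5)

C_7 = C(14,7)/(7+1) = 3,432/8 = 429; C(12,5) = 792.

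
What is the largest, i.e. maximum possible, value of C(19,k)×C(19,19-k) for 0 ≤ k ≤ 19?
8,533,694,884
C(19,k)·C(19,19-k) = C(19,k)², maximised at the centre k = 9: C(19,9)² = 8,533,694,884.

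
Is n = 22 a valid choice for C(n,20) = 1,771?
No

Solution: C(22,20) = 22·21·20·19·18·17·16·15·14·13·12·11·10·9·8·7·6·5·4·3/20! = 562,000,363,888,803,840,000/2,432,902,008,176,640,000 = 231, which does not equal 1,771.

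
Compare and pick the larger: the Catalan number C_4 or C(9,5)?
C(9,5)

Explanation: C_4 = C(8,4)/(4+1) = 70/5 = 14; C(9,5) = 126.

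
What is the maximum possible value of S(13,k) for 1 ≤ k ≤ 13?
9,321,312
Row S(13,k) for k = 1..13 (via S(n,k) = k·S(n−1,k) + S(n−1,k−1)): 1, 4,095, 261,625, 2,532,530, 7,508,501, 9,321,312, 5,715,424, 1,899,612, 359,502, 39,325, 2,431, 78, 1. The row is unimodal; maximum at k = 6: 9,321,312.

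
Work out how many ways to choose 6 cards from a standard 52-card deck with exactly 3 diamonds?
2,613,754

13 diamonds and 39 non-diamonds: C(13,3) × C(39,3) = 286 × 9139 = 2,613,754.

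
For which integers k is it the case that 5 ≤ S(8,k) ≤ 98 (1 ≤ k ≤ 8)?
7

Reasoning: S(8,1)=1; S(8,2)=127; S(8,3)=966; S(8,4)=1,701; S(8,5)=1,050; S(8,6)=266; S(8,7)=28; S(8,8)=1. So valid k = 7.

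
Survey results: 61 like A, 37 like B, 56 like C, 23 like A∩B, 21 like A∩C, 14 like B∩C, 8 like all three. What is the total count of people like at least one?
|A∪B∪C| = 61+37+56-23-21-14+8 = 104.
Final answer: 104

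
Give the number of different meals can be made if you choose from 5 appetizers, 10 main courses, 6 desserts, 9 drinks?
2,700

Reasoning: By the multiplication principle: 5 × 10 × 6 × 9 = 2,700.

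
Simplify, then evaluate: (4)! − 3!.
18

Reasoning: (4)! − 3! = (4)·3! − 3! = (4−1)·3! = 3·3! = 18.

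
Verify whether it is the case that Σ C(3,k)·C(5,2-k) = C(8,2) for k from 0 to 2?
True

Working:
Vandermonde's identity gives C(8,2) = 28; RHS C(8,2) = 28.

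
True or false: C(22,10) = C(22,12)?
True
C(22,10) = C(22,22-10) by the symmetry property; both equal 646,646.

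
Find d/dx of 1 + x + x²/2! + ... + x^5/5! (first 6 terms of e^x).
1 + x + x²/2! + ... + x^4/4!
Differentiating term by term gives the first 5 terms of e^x.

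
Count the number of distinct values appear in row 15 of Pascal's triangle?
8

Working:
Row 15 has entries C(15,0)..C(15,15); by symmetry C(15,k)=C(15,15-k), giving 8 distinct values.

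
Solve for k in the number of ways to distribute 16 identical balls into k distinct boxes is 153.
3
Stars and bars: the count is C(16+k−1, k−1), increasing in k. k=2: C(17,1) = 17, k=3: C(18,2) = 153 ✓. So k = 3.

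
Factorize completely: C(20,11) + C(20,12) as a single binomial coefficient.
By Pascal's identity: C(20,11) + C(20,12) = C(21,12) = 293,930.

Answer: C(21,12)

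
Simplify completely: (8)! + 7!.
45,360

Solution: (8)! + 7! = (8)·7! + 7! = (8+1)·7! = 9·7! = 45,360.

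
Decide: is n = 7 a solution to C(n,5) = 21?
Yes

C(7,5) = 7·6·5·4·3/5! = 2,520/120 = 21, which equals 21.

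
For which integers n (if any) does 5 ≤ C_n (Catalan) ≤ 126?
3, 4, 5
C_2=2; C_3=5; C_4=14; C_5=42; C_6=132. So valid n = 3, 4, 5.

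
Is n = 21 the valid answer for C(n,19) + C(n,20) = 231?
Yes

C(21,19) + C(21,20) = 210 + 21 = 231, which equals 231.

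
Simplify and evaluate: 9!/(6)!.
504

Reasoning: This equals 9×8×7 = 504.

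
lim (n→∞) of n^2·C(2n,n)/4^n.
∞

Explanation: C(2n,n) ~ 4^n/√(πn), so n^2·C(2n,n)/4^n ~ n^(2 − 1/2)/√π → ∞.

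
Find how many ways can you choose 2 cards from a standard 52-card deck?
1,326
C(52,2) = 1,326.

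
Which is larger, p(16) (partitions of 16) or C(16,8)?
Pentagonal recurrence p(n) = p(n−1) + p(n−2) − p(n−5) − p(n−7) + …: p(16) = p(15) + p(14) − p(11) − p(9) + p(4) + p(1) = 176 + 135 − 56 − 30 + 5 + 1 = 231; C(16,8) = 12,870.

Answer: C(16,8)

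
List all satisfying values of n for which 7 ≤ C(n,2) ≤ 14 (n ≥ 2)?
5

Solution: C(4,2)=6; C(5,2)=10; C(6,2)=15. So valid n = 5.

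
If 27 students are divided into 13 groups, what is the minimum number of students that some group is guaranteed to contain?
3

Explanation: Pigeonhole: ⌈27/13⌉ = 3.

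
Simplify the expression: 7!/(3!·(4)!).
35

Working:
This is C(7,3) = 35.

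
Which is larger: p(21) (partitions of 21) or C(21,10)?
C(21,10)

Pentagonal recurrence p(n) = p(n−1) + p(n−2) − p(n−5) − p(n−7) + …: p(21) = p(20) + p(19) − p(16) − p(14) + p(9) + p(6) = 627 + 490 − 231 − 135 + 30 + 11 = 792; C(21,10) = 352,716.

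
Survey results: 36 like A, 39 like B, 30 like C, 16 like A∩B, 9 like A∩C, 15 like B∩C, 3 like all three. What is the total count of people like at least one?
|A∪B∪C| = 36+39+30-16-9-15+3 = 68.
Final answer: 68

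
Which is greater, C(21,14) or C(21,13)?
C(21,13)

Solution: C(21,14)=116,280, C(21,13)=203,490.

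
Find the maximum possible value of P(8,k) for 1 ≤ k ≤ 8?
P(8,k) increases in k, so maximum at k = 8: 8! = 40,320.
Final answer: 40,320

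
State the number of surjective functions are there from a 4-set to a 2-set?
Onto functions = 2! × S(4,2)
First compute S(4,2) via recurrence:
Using the Stirling recurrence: S(n,k) = k·S(n-1,k) + S(n-1,k-1)
S(4,2) = 2·S(3,2) + S(3,1)
         = 2·3 + 1
         = 6 + 1
         = 7
Then: 2 × 7 = 14
Final answer: 14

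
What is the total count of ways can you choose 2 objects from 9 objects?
36

Reasoning: C(9,2) = 9! / (2! × (9-2)!)
         = 9! / (2! × 7!)
         = 36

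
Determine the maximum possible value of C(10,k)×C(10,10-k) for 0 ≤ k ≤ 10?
63,504

Solution: C(10,k)·C(10,10-k) = C(10,k)², maximised at the centre k = 5: C(10,5)² = 63,504.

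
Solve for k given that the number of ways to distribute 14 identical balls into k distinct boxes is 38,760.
7

Working:
Stars and bars: the count is C(14+k−1, k−1), increasing in k. k=5: C(18,4) = 3,060, k=6: C(19,5) = 11,628, k=7: C(20,6) = 38,760 ✓. So k = 7.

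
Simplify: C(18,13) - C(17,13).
6,188

Working:
C(18,13) - C(17,13) = C(17,12) = 6,188.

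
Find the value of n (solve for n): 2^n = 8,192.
13

Explanation: 8,192 = 1,024 × 8 = 2^10 × 2^3 = 2^13, so n = 13.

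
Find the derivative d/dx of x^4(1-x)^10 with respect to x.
Product rule: 4x^{3}(1-x)^{10} + x^4·(-10)(1-x)^{9}.
Final answer: 4x^3(1-x)^10 - 10x^4(1-x)^9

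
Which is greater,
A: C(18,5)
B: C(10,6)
A

A=C(18,5)=8,568, B=C(10,6)=210.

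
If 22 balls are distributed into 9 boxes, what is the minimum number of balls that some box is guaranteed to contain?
Pigeonhole: ⌈22/9⌉ = 3.
Final answer: 3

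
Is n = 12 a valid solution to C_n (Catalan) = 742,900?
No

Reasoning: C_12 = C(24,12)/(12+1) = 2,704,156/13 = 208,012, which does not equal 742,900.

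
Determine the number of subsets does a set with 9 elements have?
512
Each element can be included or excluded: 2^9 = 512.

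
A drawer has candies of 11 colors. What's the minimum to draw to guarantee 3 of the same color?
Worst case: 2 of each = 22. One more: 23.

Answer: 23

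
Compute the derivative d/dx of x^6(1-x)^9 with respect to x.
6x^5(1-x)^9 - 9x^6(1-x)^8

Working:
Product rule: 6x^{5}(1-x)^{9} + x^6·(-9)(1-x)^{8}.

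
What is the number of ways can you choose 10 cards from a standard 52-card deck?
15,820,024,220
C(52,10) = 15,820,024,220.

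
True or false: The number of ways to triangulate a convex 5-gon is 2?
Triangulations of a convex 5-gon are counted by the Catalan number C_3: C_3 = C(6,3)/(3+1) = 20/4 = 5.
Final answer: False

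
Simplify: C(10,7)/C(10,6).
C(n,k+1)/C(n,k) = (n−k)/(k+1). Here (10−6)/(6+1) = 4/7 = 4/7.
Final answer: 4/7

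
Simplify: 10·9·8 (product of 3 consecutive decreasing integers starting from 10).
This is P(10,3) = 10!/(7)! = 720.

Answer: 720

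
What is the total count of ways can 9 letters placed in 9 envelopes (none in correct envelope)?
133,496

Reasoning: Using D(n) = (n-1)[D(n-1) + D(n-2)]:
D(9) = (9-1) × [D(8) + D(7)]
      = 8 × [14833 + 1854]
      = 8 × 16687
      = 133,496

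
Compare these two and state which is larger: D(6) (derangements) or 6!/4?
D(6)

Working:
D(6) = (6-1)·[D(5) + D(4)] = 5·[44 + 9] = 265; 6!/4 = 720/4 = 180.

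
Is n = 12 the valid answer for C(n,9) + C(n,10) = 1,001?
No

Working:
C(12,9) + C(12,10) = 220 + 66 = 286, which does not equal 1,001.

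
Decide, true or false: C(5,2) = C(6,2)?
False
LHS = C(5,2) = 10; RHS = C(6,2) = 15. 10 ≠ 15, so the statement does not hold.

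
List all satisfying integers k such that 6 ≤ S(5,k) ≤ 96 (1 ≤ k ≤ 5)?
2, 3, 4

S(5,1)=1; S(5,2)=15; S(5,3)=25; S(5,4)=10; S(5,5)=1. So valid k = 2, 3, 4.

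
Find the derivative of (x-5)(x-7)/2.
(2x - 12)/2

d/dx[(x-5)(x-7)] = (x-7) + (x-5) = 2x - 12. Dividing by 2 gives (2x - 12)/2.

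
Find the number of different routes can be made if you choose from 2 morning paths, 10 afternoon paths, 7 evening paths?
140

Reasoning: By the multiplication principle: 2 × 10 × 7 = 140.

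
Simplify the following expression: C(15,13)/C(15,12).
3/13

Reasoning: C(n,k+1)/C(n,k) = (n−k)/(k+1). Here (15−12)/(12+1) = 3/13 = 3/13.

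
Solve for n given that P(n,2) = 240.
16

Reasoning: P(n,2) = n(n−1) is increasing in n; n(n−1) ≈ (n−0.5)^2 = 240 gives n ≈ 16.0. Check: P(14,2) = 182, P(15,2) = 210, P(16,2) = 240 ✓. So n = 16.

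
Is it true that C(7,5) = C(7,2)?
True

Working:
Symmetry C(n,k) = C(n,n-k): C(7,5) = 21 and C(7,2) = 21. Both sides agree, so the statement holds.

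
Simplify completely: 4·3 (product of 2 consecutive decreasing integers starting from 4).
12

Solution: This is P(4,2) = 4!/(2)! = 12.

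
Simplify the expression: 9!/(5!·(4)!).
126

Solution: This is C(9,5) = 126.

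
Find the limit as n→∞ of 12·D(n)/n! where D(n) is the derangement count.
12/e

Reasoning: D(n)/n! → 1/e, so 12·D(n)/n! → 12/e.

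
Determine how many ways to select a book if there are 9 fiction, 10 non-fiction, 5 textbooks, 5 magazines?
29

Solution: By the addition principle: 9 + 10 + 5 + 5 = 29.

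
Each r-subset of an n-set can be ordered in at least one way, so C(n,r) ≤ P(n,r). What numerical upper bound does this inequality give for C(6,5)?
P(6,5) = 6·5·4·3·2 = 720, so C(6,5) ≤ 720. (The bound is loose by a factor of 5! = 120: C(6,5) = 720/120 = 6.)
Final answer: 720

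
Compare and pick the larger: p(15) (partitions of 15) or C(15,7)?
C(15,7)

Solution: Pentagonal recurrence p(n) = p(n−1) + p(n−2) − p(n−5) − p(n−7) + …: p(15) = p(14) + p(13) − p(10) − p(8) + p(3) + p(0) = 135 + 101 − 42 − 22 + 3 + 1 = 176; C(15,7) = 6,435.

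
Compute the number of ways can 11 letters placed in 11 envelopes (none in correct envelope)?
14,684,570

Solution: Using D(n) = (n-1)[D(n-1) + D(n-2)]:
D(11) = (11-1) × [D(10) + D(9)]
      = 10 × [1334961 + 133496]
      = 10 × 1468457
      = 14,684,570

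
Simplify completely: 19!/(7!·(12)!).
50,388
This is C(19,7) = 50,388.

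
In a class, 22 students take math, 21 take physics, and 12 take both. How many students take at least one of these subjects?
|A∪B| = |A|+|B|-|A∩B| = 22+21-12 = 31.

Answer: 31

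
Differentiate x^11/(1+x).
(11x^10(1+x) - x^11)/(1+x)²

Reasoning: Quotient rule: [11x^{10}(1+x) - x^11]/(1+x)².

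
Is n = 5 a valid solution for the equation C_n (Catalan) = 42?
Yes

Reasoning: C_5 = C(10,5)/(5+1) = 252/6 = 42, which equals 42.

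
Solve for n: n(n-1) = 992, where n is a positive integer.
32

Working:
n² − n − 992 = 0, so n = (1 ± √(1 + 4·992))/2 = (1 ± √3,969)/2 = (1 ± 63)/2, i.e. n = 32 or n = -31. Taking the positive root, n = 32 (check: 32×31 = 992).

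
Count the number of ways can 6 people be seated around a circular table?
Circular arrangements: (6-1)! = 120.
Final answer: 120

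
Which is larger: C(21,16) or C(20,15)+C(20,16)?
By Pascal's identity: C(21,16) = C(20,15)+C(20,16) = 20,349. Equal.
Final answer: Equal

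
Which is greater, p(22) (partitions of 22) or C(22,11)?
Pentagonal recurrence p(n) = p(n−1) + p(n−2) − p(n−5) − p(n−7) + …: p(22) = p(21) + p(20) − p(17) − p(15) + p(10) + p(7) − p(0) = 792 + 627 − 297 − 176 + 42 + 15 − 1 = 1,002; C(22,11) = 705,432.

Answer: C(22,11)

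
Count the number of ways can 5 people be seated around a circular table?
24

Reasoning: Circular arrangements: (5-1)! = 24.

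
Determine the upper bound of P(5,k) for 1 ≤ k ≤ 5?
120

Explanation: P(5,k) increases in k, so maximum at k = 5: 5! = 120.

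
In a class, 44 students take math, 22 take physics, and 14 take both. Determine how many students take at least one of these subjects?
52
|A∪B| = |A|+|B|-|A∩B| = 44+22-14 = 52.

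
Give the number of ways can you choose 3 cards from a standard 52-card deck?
22,100

Solution: C(52,3) = 22,100.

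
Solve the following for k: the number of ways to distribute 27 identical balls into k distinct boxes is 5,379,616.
8

Stars and bars: the count is C(27+k−1, k−1), increasing in k. k=6: C(32,5) = 201,376, k=7: C(33,6) = 1,107,568, k=8: C(34,7) = 5,379,616 ✓. So k = 8.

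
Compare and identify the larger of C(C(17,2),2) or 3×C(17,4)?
C(C(17,2),2)

Solution: C(C(17,2),2)=9,180, 3×C(17,4)=7,140.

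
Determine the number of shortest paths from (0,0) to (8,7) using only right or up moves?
6,435

Working:
Choose 8 rights from 15 moves: C(15,8) = 6,435.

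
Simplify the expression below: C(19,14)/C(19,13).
3/7

Explanation: C(n,k+1)/C(n,k) = (n−k)/(k+1). Here (19−13)/(13+1) = 6/14 = 3/7.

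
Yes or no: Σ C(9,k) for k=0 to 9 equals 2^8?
No

Binomial theorem: Σ C(9,k) = (1+1)^9 = 2^9 = 512; RHS 2^8 = 256.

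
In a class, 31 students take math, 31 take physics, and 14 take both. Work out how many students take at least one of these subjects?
48

Explanation: |A∪B| = |A|+|B|-|A∩B| = 31+31-14 = 48.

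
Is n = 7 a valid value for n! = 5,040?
Yes

Working:
7! = 7·6! = 7·720 = 5,040, which equals 5,040.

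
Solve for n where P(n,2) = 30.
P(n,2) = n(n−1) is increasing in n; n(n−1) ≈ (n−0.5)^2 = 30 gives n ≈ 6.0. Check: P(4,2) = 12, P(5,2) = 20, P(6,2) = 30 ✓. So n = 6.
Final answer: 6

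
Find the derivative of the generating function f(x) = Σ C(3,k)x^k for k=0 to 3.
Term-by-term differentiation gives Σ k·C(3,k)x^{k-1} for k=1 to 3.
Final answer: Σ k·C(3,k)x^(k-1) for k=1 to 3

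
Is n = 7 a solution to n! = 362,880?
No

Solution: 7! = 7·6! = 7·720 = 5,040, which does not equal 362,880.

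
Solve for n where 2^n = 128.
7

Solution: 2^7 = 128, so n = 7.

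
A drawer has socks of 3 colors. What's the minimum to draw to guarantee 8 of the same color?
Worst case: 7 of each = 21. One more: 22.

Answer: 22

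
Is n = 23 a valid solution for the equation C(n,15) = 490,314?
C(23,15) = 23·22·21·20·19·18·17·16·15·14·13·12·11·10·9/15! = 641,171,050,071,552,000/1,307,674,368,000 = 490,314, which equals 490,314.
Final answer: Yes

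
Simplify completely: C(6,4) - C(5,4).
10

C(6,4) - C(5,4) = C(5,3) = 10.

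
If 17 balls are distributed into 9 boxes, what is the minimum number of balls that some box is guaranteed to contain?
2

Pigeonhole: ⌈17/9⌉ = 2.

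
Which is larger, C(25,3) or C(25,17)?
C(25,17)

Working:
C(25,3)=2,300, C(25,17)=1,081,575.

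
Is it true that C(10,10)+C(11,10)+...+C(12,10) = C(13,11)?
True

Hockey stick identity gives Σ = C(13,11) = 78; RHS C(13,11) = 78.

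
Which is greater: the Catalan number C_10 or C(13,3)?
C_10

Reasoning: C_10 = C(20,10)/(10+1) = 184,756/11 = 16,796; C(13,3) = 286.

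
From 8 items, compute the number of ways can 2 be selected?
28

Explanation: C(8,2) = 8! / (2! × (8-2)!)
         = 8! / (2! × 6!)
         = 28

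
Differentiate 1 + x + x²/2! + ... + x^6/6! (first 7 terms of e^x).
Differentiating term by term gives the first 6 terms of e^x.
Final answer: 1 + x + x²/2! + ... + x^5/5!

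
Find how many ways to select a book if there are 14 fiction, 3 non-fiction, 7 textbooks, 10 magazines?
34

Working:
By the addition principle: 14 + 3 + 7 + 10 = 34.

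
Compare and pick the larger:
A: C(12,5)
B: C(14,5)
A=C(12,5)=792, B=C(14,5)=2,002.
Final answer: B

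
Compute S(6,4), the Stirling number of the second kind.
Using the Stirling recurrence: S(n,k) = k·S(n-1,k) + S(n-1,k-1)
S(6,4) = 4·S(5,4) + S(5,3)
         = 4·10 + 25
         = 40 + 25
         = 65

Answer: 65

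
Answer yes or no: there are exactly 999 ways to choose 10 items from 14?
No

C(14,10) = 1,001 ≠ 999.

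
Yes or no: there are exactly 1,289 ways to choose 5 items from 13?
No

Working:
C(13,5) = 1,287 ≠ 1289.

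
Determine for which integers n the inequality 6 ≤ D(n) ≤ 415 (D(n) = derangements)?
4, 5, 6

Working:
Using D(n) = (n−1)[D(n−1) + D(n−2)] with D(1)=0, D(2)=1: D(3)=2; D(4)=9; D(5)=44; D(6)=265; D(7)=1,854. So valid n = 4, 5, 6.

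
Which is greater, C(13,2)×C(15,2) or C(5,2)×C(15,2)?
C(13,2)×C(15,2)
C(13,2)×C(15,2)=8,190, C(5,2)×C(15,2)=1,050.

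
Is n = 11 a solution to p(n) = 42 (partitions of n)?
Pentagonal recurrence p(n) = p(n−1) + p(n−2) − p(n−5) − p(n−7) + …: p(11) = p(10) + p(9) − p(6) − p(4) = 42 + 30 − 11 − 5 = 56, which does not equal 42.
Final answer: No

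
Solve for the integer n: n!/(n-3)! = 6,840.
20

Solution: n!/(n-3)! = n×(n-1)×(n-2), a product of 3 consecutive integers ≈ (n−1)^3. 6,840^(1/3) + 1 ≈ 20.0; check n = 20: 20×19×18 = 6,840 ✓. So n = 20.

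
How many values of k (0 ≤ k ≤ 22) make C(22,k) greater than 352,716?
Row 22 is unimodal and symmetric about k=22/2. C(22,8)=319,770 ≤ 352,716; C(22,9)=497,420 > 352,716; by symmetry C(22,k) > 352,716 for k = 9..13. That's 13 - 9 + 1 = 5 values.
Final answer: 5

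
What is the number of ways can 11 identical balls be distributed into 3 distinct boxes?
78

Solution: C(11+3-1, 3-1) = C(13, 2) = 78.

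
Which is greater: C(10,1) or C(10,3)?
C(10,3)

C(10,1)=10, C(10,3)=120.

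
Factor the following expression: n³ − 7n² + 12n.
n(n − 3)(n − 4)

Working:
n³ − 7n² + 12n = n(n² − 7n + 12) = n(n − 3)(n − 4).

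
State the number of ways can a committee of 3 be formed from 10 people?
120
C(10,3) = 10! / (3! × (10-3)!)
         = 10! / (3! × 7!)
         = 120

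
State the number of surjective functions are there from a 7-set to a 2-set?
126
Onto functions = 2! × S(7,2)
First compute S(7,2) via recurrence:
Using the Stirling recurrence: S(n,k) = k·S(n-1,k) + S(n-1,k-1)
S(7,2) = 2·S(6,2) + S(6,1)
         = 2·31 + 1
         = 62 + 1
         = 63
Then: 2 × 63 = 126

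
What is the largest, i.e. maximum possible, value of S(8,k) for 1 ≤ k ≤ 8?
1,701

Reasoning: Row S(8,k) for k = 1..8 (via S(n,k) = k·S(n−1,k) + S(n−1,k−1)): 1, 127, 966, 1,701, 1,050, 266, 28, 1. The row is unimodal; maximum at k = 4: 1,701.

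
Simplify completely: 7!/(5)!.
This equals 7×6 = 42.

Answer: 42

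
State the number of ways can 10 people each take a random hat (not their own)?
1,334,961

Using D(n) = (n-1)[D(n-1) + D(n-2)]:
D(10) = (10-1) × [D(9) + D(8)]
      = 9 × [133496 + 14833]
      = 9 × 148329
      = 1,334,961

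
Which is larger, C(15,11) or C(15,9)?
C(15,9)

Explanation: C(15,11)=1,365, C(15,9)=5,005.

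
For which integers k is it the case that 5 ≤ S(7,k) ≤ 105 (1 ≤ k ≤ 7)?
S(7,1)=1; S(7,2)=63; S(7,3)=301; S(7,4)=350; S(7,5)=140; S(7,6)=21; S(7,7)=1. So valid k = 2, 6.

Answer: 2, 6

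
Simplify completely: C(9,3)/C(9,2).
7/3

Working:
C(n,k+1)/C(n,k) = (n−k)/(k+1). Here (9−2)/(2+1) = 7/3 = 7/3.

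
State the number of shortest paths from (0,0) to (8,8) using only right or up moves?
12,870

Explanation: Choose 8 rights from 16 moves: C(16,8) = 12,870.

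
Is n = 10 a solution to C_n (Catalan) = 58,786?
No

C_10 = C(20,10)/(10+1) = 184,756/11 = 16,796, which does not equal 58,786.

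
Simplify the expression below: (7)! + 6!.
5,760

Reasoning: (7)! + 6! = (7)·6! + 6! = (7+1)·6! = 8·6! = 5,760.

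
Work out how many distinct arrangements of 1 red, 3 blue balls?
4

Solution: Multinomial: 4!/(1! × 3!) = 4.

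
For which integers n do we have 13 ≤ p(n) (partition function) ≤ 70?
7, 8, 9, 10, 11

Working:
Tabulating p(n) via p(n) = p(n−1) + p(n−2) − p(n−5) − p(n−7) + …: p(6)=11; p(7)=15; p(8)=22; p(9)=30; p(10)=42; p(11)=56; p(12)=77. So valid n = 7, 8, 9, 10, 11.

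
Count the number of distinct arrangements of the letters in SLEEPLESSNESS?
1,081,080

Reasoning: Word has 13 letters (S=5, L=2, E=4, P=1, N=1). Arrangements: 13!/Π(k!) = 1,081,080.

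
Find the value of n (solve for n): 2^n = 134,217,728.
27

134,217,728 = 1,024 × 1,024 × 128 = 2^10 × 2^10 × 2^7 = 2^27, so n = 27.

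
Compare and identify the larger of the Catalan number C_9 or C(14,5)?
C_9

C_9 = C(18,9)/(9+1) = 48,620/10 = 4,862; C(14,5) = 2,002.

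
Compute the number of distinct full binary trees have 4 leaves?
Using the Catalan number formula: C_n = C(2n, n) / (n+1)
C_3 = C(6, 3) / (3+1)
     = 20 / 4
     = 5

Answer: 5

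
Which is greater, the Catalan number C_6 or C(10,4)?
C(10,4)

Reasoning: C_6 = C(12,6)/(6+1) = 924/7 = 132; C(10,4) = 210.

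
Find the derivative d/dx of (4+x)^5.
5(4+x)^4

Reasoning: Using the power rule: d/dx (4+x)^5 = 5(4+x)^{4}.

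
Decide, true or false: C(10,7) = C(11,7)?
LHS = C(10,7) = 120; RHS = C(11,7) = 330. 120 ≠ 330, so the statement does not hold.

Answer: False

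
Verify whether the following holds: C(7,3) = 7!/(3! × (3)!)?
False

Working:
The correct denominator is 3!×4!, giving C(7,3) = 35; the stated RHS is 7!/(3!×3!) = 140 ≠ 35, so the statement does not hold.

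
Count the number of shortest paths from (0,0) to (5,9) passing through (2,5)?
735

Working:
To (2,5): C(7,2)=21. From there: C(7,3)=35. Total: 735.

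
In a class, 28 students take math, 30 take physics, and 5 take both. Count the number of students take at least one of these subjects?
53

Solution: |A∪B| = |A|+|B|-|A∩B| = 28+30-5 = 53.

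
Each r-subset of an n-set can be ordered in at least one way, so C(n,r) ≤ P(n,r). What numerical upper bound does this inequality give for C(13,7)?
P(13,7) = 13·12·11·10·9·8·7 = 8,648,640, so C(13,7) ≤ 8,648,640. (The bound is loose by a factor of 7! = 5,040: C(13,7) = 8,648,640/5,040 = 1,716.)

Answer: 8,648,640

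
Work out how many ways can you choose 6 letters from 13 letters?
1,716

Reasoning: C(13,6) = 13! / (6! × (13-6)!)
         = 13! / (6! × 7!)
         = 1,716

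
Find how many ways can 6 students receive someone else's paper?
Using D(n) = (n-1)[D(n-1) + D(n-2)]:
D(6) = (6-1) × [D(5) + D(4)]
      = 5 × [44 + 9]
      = 5 × 53
      = 265

Answer: 265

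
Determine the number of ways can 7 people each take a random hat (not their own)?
Using D(n) = (n-1)[D(n-1) + D(n-2)]:
D(7) = (7-1) × [D(6) + D(5)]
      = 6 × [265 + 44]
      = 6 × 309
      = 1,854

Answer: 1,854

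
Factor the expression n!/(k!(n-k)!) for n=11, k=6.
C(11,6) = 462

Solution: This is the binomial coefficient C(11,6) = 462.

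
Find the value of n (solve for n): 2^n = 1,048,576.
20
1,048,576 = 1,024 × 1,024 = 2^10 × 2^10 = 2^20, so n = 20.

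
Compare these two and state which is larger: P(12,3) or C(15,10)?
C(15,10)

P(12,3)=1,320, C(15,10)=3,003.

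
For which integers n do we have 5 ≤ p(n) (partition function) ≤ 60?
4, 5, 6, 7, 8, 9, 10, 11
Tabulating p(n) via p(n) = p(n−1) + p(n−2) − p(n−5) − p(n−7) + …: p(3)=3; p(4)=5; p(5)=7; p(6)=11; p(7)=15; p(8)=22; p(9)=30; p(10)=42; p(11)=56; p(12)=77. So valid n = 4, 5, 6, 7, 8, 9, 10, 11.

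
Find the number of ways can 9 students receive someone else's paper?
133,496

Explanation: Using D(n) = (n-1)[D(n-1) + D(n-2)]:
D(9) = (9-1) × [D(8) + D(7)]
      = 8 × [14833 + 1854]
      = 8 × 16687
      = 133,496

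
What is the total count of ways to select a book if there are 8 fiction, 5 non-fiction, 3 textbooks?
16

Working:
By the addition principle: 8 + 5 + 3 = 16.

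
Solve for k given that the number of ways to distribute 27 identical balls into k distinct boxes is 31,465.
5

Stars and bars: the count is C(27+k−1, k−1), increasing in k. k=3: C(29,2) = 406, k=4: C(30,3) = 4,060, k=5: C(31,4) = 31,465 ✓. So k = 5.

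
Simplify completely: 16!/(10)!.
This equals 16×15×...×11 = 5,765,760.
Final answer: 5,765,760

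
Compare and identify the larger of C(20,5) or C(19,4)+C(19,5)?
By Pascal's identity: C(20,5) = C(19,4)+C(19,5) = 15,504. Equal.

Answer: Equal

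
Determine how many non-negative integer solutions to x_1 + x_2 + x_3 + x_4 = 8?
165

Solution: C(8+4-1, 4-1) = 165.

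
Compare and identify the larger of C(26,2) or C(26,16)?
C(26,16)

Reasoning: C(26,2)=325, C(26,16)=5,311,735.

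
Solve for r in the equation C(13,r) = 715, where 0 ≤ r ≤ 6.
C(13,r) is increasing for 0 ≤ r ≤ 6. Stepping up (C(13,r+1) = C(13,r)·(13−r)/(r+1)): C(13,1) = 13, C(13,2) = 78, C(13,3) = 286, C(13,4) = 715 ✓. So r = 4.
Final answer: 4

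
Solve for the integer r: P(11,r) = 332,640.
6

Solution: P(11,r) = 11·10·…·(11−r+1), a product of r factors. Multiplying down from 11: 11 = 11; 11·10 = 110; 11·10·9 = 990; 11·10·9·8 = 7,920; 11·10·9·8·7 = 55,440; 11·10·9·8·7·6 = 332,640 ✓ (6 factors). So r = 6.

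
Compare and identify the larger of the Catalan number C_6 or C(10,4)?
C(10,4)

Reasoning: C_6 = C(12,6)/(6+1) = 924/7 = 132; C(10,4) = 210.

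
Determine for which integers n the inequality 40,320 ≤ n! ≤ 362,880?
8, 9

Solution: n! is strictly increasing; 8! = 40,320 and 9! = 362,880, so valid n = 8, 9.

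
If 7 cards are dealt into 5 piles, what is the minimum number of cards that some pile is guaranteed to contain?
2

Solution: Pigeonhole: ⌈7/5⌉ = 2.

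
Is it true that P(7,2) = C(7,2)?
False

Reasoning: P(7,2) = 42 but C(7,2) = 21; they differ by a factor of 2! = 2, so the statement does not hold.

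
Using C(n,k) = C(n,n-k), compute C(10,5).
252

C(10,5) = C(10,5) = 252.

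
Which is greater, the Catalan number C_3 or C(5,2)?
C(5,2)

Solution: C_3 = C(6,3)/(3+1) = 20/4 = 5; C(5,2) = 10.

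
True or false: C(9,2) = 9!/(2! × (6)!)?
False
The correct denominator is 2!×7!, giving C(9,2) = 36; the stated RHS is 9!/(2!×6!) = 252 ≠ 36, so the statement does not hold.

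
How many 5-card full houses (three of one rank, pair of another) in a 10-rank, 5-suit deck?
Triple rank: 10. Triple suits: C(5,3)=10. Pair rank: 9. Pair suits: C(5,2)=10. Total: 9,000.
Final answer: 9,000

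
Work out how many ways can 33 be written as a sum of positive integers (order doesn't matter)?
10,143
Pentagonal recurrence p(n) = p(n−1) + p(n−2) − p(n−5) − p(n−7) + …: p(33) = p(32) + p(31) − p(28) − p(26) + p(21) + p(18) − p(11) − p(7) = 8,349 + 6,842 − 3,718 − 2,436 + 792 + 385 − 56 − 15 = 10,143.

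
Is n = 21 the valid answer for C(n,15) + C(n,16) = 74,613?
Yes

Solution: C(21,15) + C(21,16) = 54,264 + 20,349 = 74,613, which equals 74,613.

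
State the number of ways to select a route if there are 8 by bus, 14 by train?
22

Working:
By the addition principle: 8 + 14 = 22.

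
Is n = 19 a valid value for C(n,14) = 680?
No

Explanation: C(19,14) = 19·18·17·16·15·14·13·12·11·10·9·8·7·6/14! = 1,013,709,170,073,600/87,178,291,200 = 11,628, which does not equal 680.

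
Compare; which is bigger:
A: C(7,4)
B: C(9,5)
B

Solution: A=C(7,4)=35, B=C(9,5)=126.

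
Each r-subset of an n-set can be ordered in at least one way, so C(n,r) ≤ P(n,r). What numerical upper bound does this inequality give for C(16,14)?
10,461,394,944,000

P(16,14) = 16·15·14·13·12·11·10·9·8·7·6·5·4·3 = 10,461,394,944,000, so C(16,14) ≤ 10,461,394,944,000. (The bound is loose by a factor of 14! = 87,178,291,200: C(16,14) = 10,461,394,944,000/87,178,291,200 = 120.)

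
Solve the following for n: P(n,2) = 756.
28

Working:
P(n,2) = n(n−1) is increasing in n; n(n−1) ≈ (n−0.5)^2 = 756 gives n ≈ 28.0. Check: P(26,2) = 650, P(27,2) = 702, P(28,2) = 756 ✓. So n = 28.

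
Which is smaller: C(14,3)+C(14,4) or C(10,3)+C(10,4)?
C(10,3)+C(10,4)
First=1,365, Second=330.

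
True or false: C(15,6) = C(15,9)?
True

C(15,6) = C(15,15-6) by the symmetry property; both equal 5,005.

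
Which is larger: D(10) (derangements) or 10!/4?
D(10)

D(10) = (10-1)·[D(9) + D(8)] = 9·[133,496 + 14,833] = 1,334,961; 10!/4 = 3,628,800/4 = 907,200.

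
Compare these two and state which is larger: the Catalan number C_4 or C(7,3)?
C(7,3)

Solution: C_4 = C(8,4)/(4+1) = 70/5 = 14; C(7,3) = 35.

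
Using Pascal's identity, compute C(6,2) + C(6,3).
C(6,2) + C(6,3) = C(7,3) = 35.

Answer: 35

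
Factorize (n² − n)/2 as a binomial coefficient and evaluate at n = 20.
C(n,2); C(20,2) = 190

Working:
(n² − n)/2 = n(n−1)/2 = C(n,2). At n = 20: C(20,2) = 190.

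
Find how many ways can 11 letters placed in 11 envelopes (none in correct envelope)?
14,684,570

Explanation: Using D(n) = (n-1)[D(n-1) + D(n-2)]:
D(11) = (11-1) × [D(10) + D(9)]
      = 10 × [1334961 + 133496]
      = 10 × 1468457
      = 14,684,570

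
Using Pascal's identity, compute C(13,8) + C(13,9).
C(13,8) + C(13,9) = C(14,9) = 2,002.

Answer: 2,002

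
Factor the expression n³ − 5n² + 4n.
n(n − 1)(n − 4)

n³ − 5n² + 4n = n(n² − 5n + 4) = n(n − 1)(n − 4).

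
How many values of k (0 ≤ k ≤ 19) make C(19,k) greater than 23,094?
8

Explanation: Row 19 is unimodal and symmetric about k=19/2. C(19,5)=11,628 ≤ 23,094; C(19,6)=27,132 > 23,094; by symmetry C(19,k) > 23,094 for k = 6..13. That's 13 - 6 + 1 = 8 values.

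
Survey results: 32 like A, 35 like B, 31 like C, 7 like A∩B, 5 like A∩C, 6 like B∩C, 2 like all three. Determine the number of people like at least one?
82
|A∪B∪C| = 32+35+31-7-5-6+2 = 82.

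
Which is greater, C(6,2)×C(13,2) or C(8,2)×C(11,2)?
C(8,2)×C(11,2)

Working:
C(6,2)×C(13,2)=1,170, C(8,2)×C(11,2)=1,540.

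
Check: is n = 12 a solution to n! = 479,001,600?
Yes

Working:
12! = 12·11! = 12·39,916,800 = 479,001,600, which equals 479,001,600.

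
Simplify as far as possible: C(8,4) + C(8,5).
126

Reasoning: By Pascal's identity: C(9,5) = 126.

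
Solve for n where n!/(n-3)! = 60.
5
n!/(n-3)! = n×(n-1)×(n-2), a product of 3 consecutive integers ≈ (n−1)^3. 60^(1/3) + 1 ≈ 4.9; check n = 5: 5×4×3 = 60 ✓. So n = 5.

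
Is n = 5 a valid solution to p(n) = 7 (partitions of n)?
Yes

Explanation: Pentagonal recurrence p(n) = p(n−1) + p(n−2) − p(n−5) − p(n−7) + …: p(5) = p(4) + p(3) − p(0) = 5 + 3 − 1 = 7, which equals 7.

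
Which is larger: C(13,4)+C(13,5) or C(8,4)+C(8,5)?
C(13,4)+C(13,5)

First=2,002, Second=126.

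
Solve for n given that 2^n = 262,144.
262,144 = 1,024 × 256 = 2^10 × 2^8 = 2^18, so n = 18.

Answer: 18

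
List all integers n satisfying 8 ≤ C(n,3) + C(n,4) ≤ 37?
5, 6
C(4,3)+C(4,4)=5; C(5,3)+C(5,4)=15; C(6,3)+C(6,4)=35; C(7,3)+C(7,4)=70. So valid n = 5, 6.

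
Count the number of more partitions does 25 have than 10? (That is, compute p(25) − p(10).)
1,916

Solution: Pentagonal recurrence p(n) = p(n−1) + p(n−2) − p(n−5) − p(n−7) + …: p(25) = p(24) + p(23) − p(20) − p(18) + p(13) + p(10) − p(3) = 1,575 + 1,255 − 627 − 385 + 101 + 42 − 3 = 1,958.
p(10) = p(9) + p(8) − p(5) − p(3) = 30 + 22 − 7 − 3 = 42.
Difference = 1,958 − 42 = 1,916.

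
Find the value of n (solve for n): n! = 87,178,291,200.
14

Reasoning: n! is strictly increasing. 12! = 479,001,600, 13! = 6,227,020,800, 14! = 87,178,291,200 ✓. So n = 14.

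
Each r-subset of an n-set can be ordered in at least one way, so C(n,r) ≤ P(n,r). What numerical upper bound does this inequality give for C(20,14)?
3,379,030,566,912,000

Working:
P(20,14) = 20·19·18·17·16·15·14·13·12·11·10·9·8·7 = 3,379,030,566,912,000, so C(20,14) ≤ 3,379,030,566,912,000. (The bound is loose by a factor of 14! = 87,178,291,200: C(20,14) = 3,379,030,566,912,000/87,178,291,200 = 38,760.)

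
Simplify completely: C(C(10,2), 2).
990

Solution: C(10,2) = 45, then C(45, 2) = 990.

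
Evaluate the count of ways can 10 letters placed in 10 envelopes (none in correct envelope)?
1,334,961

Solution: Using D(n) = (n-1)[D(n-1) + D(n-2)]:
D(10) = (10-1) × [D(9) + D(8)]
      = 9 × [133496 + 14833]
      = 9 × 148329
      = 1,334,961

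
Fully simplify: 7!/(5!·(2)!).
21

Working:
This is C(7,5) = 21.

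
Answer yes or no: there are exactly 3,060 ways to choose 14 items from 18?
Yes
C(18,14) = 3,060.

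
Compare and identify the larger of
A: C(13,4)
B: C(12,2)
A=C(13,4)=715, B=C(12,2)=66.

Answer: A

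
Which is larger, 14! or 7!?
14!

Explanation: 14!=87,178,291,200, 7!=5,040. 14! > 7!.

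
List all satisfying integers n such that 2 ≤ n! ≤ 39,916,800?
2, 3, 4, 5, 6, 7, 8, 9, 10, 11
n! is strictly increasing; 2! = 2 and 11! = 39,916,800, so valid n = 2, 3, 4, 5, 6, 7, 8, 9, 10, 11.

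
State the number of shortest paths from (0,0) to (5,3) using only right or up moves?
56
Choose 5 rights from 8 moves: C(8,5) = 56.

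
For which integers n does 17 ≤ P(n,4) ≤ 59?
4

Solution: P(3,4)=0; P(4,4)=24; P(5,4)=120. So valid n = 4.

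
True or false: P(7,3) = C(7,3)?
False

Solution: P(7,3) = 210 and C(7,3) = 35; P(n,r) = r! × C(n,r) so P > C whenever r ≥ 2.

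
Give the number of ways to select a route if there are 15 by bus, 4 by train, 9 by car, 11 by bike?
39
By the addition principle: 15 + 4 + 9 + 11 = 39.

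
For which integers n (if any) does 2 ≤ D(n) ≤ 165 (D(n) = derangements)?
3, 4, 5
Using D(n) = (n−1)[D(n−1) + D(n−2)] with D(1)=0, D(2)=1: D(2)=1; D(3)=2; D(4)=9; D(5)=44; D(6)=265. So valid n = 3, 4, 5.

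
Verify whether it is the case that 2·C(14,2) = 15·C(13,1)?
False

Explanation: Absorption identity k·C(n,k) = n·C(n-1,k-1). LHS = 2·91 = 182; RHS = 15·13 = 195.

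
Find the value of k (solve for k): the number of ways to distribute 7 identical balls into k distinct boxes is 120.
4

Working:
Stars and bars: the count is C(7+k−1, k−1), increasing in k. k=2: C(8,1) = 8, k=3: C(9,2) = 36, k=4: C(10,3) = 120 ✓. So k = 4.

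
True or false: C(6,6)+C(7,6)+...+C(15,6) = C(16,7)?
True

Working:
Hockey stick identity gives Σ = C(16,7) = 11,440; RHS C(16,7) = 11,440.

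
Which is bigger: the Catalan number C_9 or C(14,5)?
C_9

Solution: C_9 = C(18,9)/(9+1) = 48,620/10 = 4,862; C(14,5) = 2,002.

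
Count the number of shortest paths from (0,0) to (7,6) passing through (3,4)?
To (3,4): C(7,3)=35. From there: C(6,4)=15. Total: 525.
Final answer: 525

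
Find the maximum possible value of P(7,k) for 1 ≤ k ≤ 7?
P(7,k) increases in k, so maximum at k = 7: 7! = 5,040.
Final answer: 5,040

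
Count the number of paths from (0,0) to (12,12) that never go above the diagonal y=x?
208,012
Counted by the Catalan number C_12: C_12 = C(24,12)/(12+1) = 2,704,156/13 = 208,012.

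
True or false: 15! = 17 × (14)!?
15! = 15 × 14! = 1,307,674,368,000, but 17 × 14! = 1,482,030,950,400.
Final answer: False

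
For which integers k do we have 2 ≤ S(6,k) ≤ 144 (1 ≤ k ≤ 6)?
2, 3, 4, 5

Explanation: S(6,1)=1; S(6,2)=31; S(6,3)=90; S(6,4)=65; S(6,5)=15; S(6,6)=1. So valid k = 2, 3, 4, 5.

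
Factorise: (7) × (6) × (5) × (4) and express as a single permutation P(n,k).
P(7,4) = 7!/(3)!

Solution: Product of 4 consecutive descending integers starting at 7: P(7,4) = 7!/3! = 840.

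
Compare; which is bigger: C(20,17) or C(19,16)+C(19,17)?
Equal

By Pascal's identity: C(20,17) = C(19,16)+C(19,17) = 1,140. Equal.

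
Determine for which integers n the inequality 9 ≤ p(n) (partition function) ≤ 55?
6, 7, 8, 9, 10

Working:
Tabulating p(n) via p(n) = p(n−1) + p(n−2) − p(n−5) − p(n−7) + …: p(5)=7; p(6)=11; p(7)=15; p(8)=22; p(9)=30; p(10)=42; p(11)=56. So valid n = 6, 7, 8, 9, 10.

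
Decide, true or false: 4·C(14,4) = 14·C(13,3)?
True

Absorption identity k·C(n,k) = n·C(n-1,k-1). LHS = 4·1001 = 4,004; RHS = 14·286 = 4,004.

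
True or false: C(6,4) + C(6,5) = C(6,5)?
False

Explanation: Pascal's identity gives C(7,5) = 21, whereas C(6,5) = 6.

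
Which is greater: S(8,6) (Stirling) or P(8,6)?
P(8,6)

Explanation: S(8,6) = 6·S(7,6) + S(7,5) = 6·21 + 140 = 266; P(8,6) = 20,160.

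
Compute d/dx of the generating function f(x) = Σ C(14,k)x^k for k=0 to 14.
Σ k·C(14,k)x^(k-1) for k=1 to 14

Solution: Term-by-term differentiation gives Σ k·C(14,k)x^{k-1} for k=1 to 14.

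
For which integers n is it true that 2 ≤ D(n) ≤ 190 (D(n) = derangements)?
3, 4, 5

Solution: Using D(n) = (n−1)[D(n−1) + D(n−2)] with D(1)=0, D(2)=1: D(2)=1; D(3)=2; D(4)=9; D(5)=44; D(6)=265. So valid n = 3, 4, 5.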